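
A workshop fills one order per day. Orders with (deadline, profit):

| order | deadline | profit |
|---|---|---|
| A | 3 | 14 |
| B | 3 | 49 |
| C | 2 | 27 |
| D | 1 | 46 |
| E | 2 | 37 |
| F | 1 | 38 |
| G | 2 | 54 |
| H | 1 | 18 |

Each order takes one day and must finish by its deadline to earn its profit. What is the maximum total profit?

149

Profit order: G=54 B=49 D=46 F=38 E=37 C=27 H=18 A=14
Assign: G→slot 2, B→slot 3, D→slot 1, F skipped, E skipped, C skipped, H skipped, A skipped.
Slots: [1:D] [2:G] [3:B]
Profit = 46 + 54 + 49 = 149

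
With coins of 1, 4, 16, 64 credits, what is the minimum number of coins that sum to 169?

7

169 − 2×64→41 − 2×16→9 − 2×4→1 − 1×1→0
Total coins = 2 + 2 + 2 + 1 = 7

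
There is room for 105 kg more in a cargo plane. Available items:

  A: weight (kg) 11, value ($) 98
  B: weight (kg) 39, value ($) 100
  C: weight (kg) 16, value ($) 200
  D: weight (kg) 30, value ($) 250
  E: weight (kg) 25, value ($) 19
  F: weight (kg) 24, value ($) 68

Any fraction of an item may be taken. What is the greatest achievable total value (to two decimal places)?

Greedy by value/weight ratio, highest first.
Ratios (sorted): C 12.50, A 8.91, D 8.33, F 2.83, B 2.56, E 0.76
take C (16 @ 200); take A (11 @ 98); take D (30 @ 250); take F (24 @ 68); take 24/39 of B → 61.54. Capacity used 105/105.
Total value = 677.54

677.54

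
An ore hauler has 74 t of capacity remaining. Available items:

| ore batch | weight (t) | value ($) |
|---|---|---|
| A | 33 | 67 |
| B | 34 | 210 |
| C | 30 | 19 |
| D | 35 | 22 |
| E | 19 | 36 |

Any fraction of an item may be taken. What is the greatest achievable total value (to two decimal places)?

Greedy by value/weight ratio, highest first.
Order: B (210/34=6.18) > A (67/33=2.03) > E (36/19=1.89) > C (19/30=0.63) > D (22/35=0.63)
Fill: take B (34 @ 210) → take A (33 @ 67) → take 7/19 of E → 13.26; 74/74 used.
Total value = 290.26

290.26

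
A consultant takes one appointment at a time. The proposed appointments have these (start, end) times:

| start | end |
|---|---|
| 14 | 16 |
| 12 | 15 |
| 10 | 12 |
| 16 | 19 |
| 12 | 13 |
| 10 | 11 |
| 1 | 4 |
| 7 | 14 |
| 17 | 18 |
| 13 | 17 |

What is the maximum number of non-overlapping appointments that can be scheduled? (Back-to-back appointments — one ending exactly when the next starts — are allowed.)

Order by finish time; keep every interval that doesn't clash with the previous kept one.
Sorted by end: (1,4)  (10,11)  (10,12)  (12,13)  (7,14)  (12,15)  (14,16)  (13,17)  (17,18)  (16,19)
take (1,4); take (10,11); skip (10,12); take (12,13); skip (7,14); take (14,16); take (17,18).
Selected 5 appointments.

5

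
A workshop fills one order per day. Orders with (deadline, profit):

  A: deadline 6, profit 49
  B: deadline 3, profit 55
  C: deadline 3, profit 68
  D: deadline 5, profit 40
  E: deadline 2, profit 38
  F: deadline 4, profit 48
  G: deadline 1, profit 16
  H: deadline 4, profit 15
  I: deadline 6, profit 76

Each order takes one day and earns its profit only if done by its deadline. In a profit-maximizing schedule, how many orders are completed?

6

Sort by profit descending; place each in the latest free slot ≤ its deadline.
Profit order: I=76 C=68 B=55 A=49 F=48 D=40 E=38 G=16 H=15
Assign: I→slot 6, C→slot 3, B→slot 2, A→slot 5, F→slot 4, D→slot 1, E skipped, G skipped, H skipped.
Slots: [1:D] [2:B] [3:C] [4:F] [5:A] [6:I]
6 of 9 scheduled.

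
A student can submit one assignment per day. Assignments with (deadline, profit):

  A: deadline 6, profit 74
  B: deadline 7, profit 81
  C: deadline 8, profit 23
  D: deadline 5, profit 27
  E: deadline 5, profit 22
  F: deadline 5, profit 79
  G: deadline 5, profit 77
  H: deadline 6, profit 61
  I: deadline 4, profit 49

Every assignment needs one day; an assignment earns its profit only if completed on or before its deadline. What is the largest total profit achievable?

471

By profit: B(d7,81), F(d5,79), G(d5,77), A(d6,74), H(d6,61), I(d4,49), D(d5,27), C(d8,23), E(d5,22)
B→slot 7; F→slot 5; G→slot 4; A→slot 6; H→slot 3; I→slot 2; D→slot 1; C→slot 8; E skipped.
Profit = 27 + 49 + 61 + 77 + 79 + 74 + 81 + 23 = 471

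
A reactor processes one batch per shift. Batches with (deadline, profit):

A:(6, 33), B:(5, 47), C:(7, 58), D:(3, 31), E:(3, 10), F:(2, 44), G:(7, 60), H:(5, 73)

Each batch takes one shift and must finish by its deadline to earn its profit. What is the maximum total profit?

Sort by profit descending; place each in the latest free slot ≤ its deadline.
By profit: H(d5,73), G(d7,60), C(d7,58), B(d5,47), F(d2,44), A(d6,33), D(d3,31), E(d3,10)
H→slot 5; G→slot 7; C→slot 6; B→slot 4; F→slot 2; A→slot 3; D→slot 1; E skipped.
Profit = 31 + 44 + 33 + 47 + 73 + 58 + 60 = 346

346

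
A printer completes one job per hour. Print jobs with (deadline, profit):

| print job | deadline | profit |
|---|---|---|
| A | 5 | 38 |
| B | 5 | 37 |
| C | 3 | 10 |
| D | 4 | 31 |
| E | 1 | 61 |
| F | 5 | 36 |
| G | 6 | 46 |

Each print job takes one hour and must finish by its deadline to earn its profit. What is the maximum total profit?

249

Profit order: E=61 G=46 A=38 B=37 F=36 D=31 C=10
Assign: E→slot 1, G→slot 6, A→slot 5, B→slot 4, F→slot 3, D→slot 2, C skipped.
Slots: [1:E] [2:D] [3:F] [4:B] [5:A] [6:G]
Profit = 61 + 31 + 36 + 37 + 38 + 46 = 249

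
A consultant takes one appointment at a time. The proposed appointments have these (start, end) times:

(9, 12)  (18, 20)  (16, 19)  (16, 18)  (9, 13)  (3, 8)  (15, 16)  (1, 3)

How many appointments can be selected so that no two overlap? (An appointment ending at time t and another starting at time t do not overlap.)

Order by finish time; keep every interval that doesn't clash with the previous kept one.
Sorted by end: (1,3)  (3,8)  (9,12)  (9,13)  (15,16)  (16,18)  (16,19)  (18,20)
take (1,3); take (3,8); take (9,12); skip (9,13); take (15,16); take (16,18); skip (16,19); take (18,20).
Selected 6 appointments.

6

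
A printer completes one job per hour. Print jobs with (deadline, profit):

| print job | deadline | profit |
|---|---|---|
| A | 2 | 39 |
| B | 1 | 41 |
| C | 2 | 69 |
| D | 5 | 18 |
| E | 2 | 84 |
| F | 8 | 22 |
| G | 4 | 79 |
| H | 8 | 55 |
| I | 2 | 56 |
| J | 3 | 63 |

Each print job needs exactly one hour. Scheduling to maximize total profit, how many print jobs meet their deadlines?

Take jobs in profit order; each goes to the latest open slot no later than its deadline.
By profit: E(d2,84), G(d4,79), C(d2,69), J(d3,63), I(d2,56), H(d8,55), B(d1,41), A(d2,39), F(d8,22), D(d5,18)
E→slot 2; G→slot 4; C→slot 1; J→slot 3; I skipped; H→slot 8; B skipped; A skipped; F→slot 7; D→slot 5.
7 of 10 scheduled.

7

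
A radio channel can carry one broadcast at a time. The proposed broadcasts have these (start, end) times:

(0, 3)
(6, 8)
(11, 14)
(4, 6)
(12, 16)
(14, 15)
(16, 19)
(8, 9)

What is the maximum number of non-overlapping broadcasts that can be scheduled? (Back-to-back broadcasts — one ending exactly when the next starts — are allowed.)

Order by finish time; keep every interval that doesn't clash with the previous kept one.
By end time: (0,3), (4,6), (6,8), (8,9), (11,14), (14,15), (12,16), (16,19).
Pick (0,3); next start ≥ 3 → (4,6); next start ≥ 6 → (6,8); next start ≥ 8 → (8,9); next start ≥ 9 → (11,14); next start ≥ 14 → (14,15); next start ≥ 15 → (16,19).
Selected 7 broadcasts.

7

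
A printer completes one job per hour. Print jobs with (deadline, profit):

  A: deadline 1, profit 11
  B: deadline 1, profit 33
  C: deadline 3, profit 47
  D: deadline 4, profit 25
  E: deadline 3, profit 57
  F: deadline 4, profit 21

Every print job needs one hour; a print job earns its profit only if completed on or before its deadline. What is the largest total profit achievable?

162

By profit: E(d3,57), C(d3,47), B(d1,33), D(d4,25), F(d4,21), A(d1,11)
E→slot 3; C→slot 2; B→slot 1; D→slot 4; F skipped; A skipped.
Profit = 33 + 47 + 57 + 25 = 162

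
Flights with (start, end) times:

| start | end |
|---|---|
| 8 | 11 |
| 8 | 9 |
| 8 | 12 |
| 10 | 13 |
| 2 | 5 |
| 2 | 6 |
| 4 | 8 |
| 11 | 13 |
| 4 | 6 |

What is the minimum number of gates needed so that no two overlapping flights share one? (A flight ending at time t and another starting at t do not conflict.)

4

starts: [2, 2, 4, 4, 8, 8, 8, 10, 11]
ends:   [5, 6, 6, 8, 9, 11, 12, 13, 13]
s2→1 s2→2 s4→3 s4→4  — peak 4.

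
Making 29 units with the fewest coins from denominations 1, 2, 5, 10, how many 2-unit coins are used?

Use the largest denomination that fits, subtract, and repeat.
29 − 2×10→9 − 1×5→4 − 2×2→0
Count of 2: 2

2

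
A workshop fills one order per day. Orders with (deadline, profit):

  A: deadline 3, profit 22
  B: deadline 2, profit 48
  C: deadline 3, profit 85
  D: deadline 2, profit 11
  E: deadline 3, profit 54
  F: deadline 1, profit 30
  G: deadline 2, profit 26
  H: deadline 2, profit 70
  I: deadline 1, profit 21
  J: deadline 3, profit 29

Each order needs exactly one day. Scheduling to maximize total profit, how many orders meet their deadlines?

By profit: C(d3,85), H(d2,70), E(d3,54), B(d2,48), F(d1,30), J(d3,29), G(d2,26), A(d3,22), I(d1,21), D(d2,11)
C→slot 3; H→slot 2; E→slot 1; B skipped; F skipped; J skipped; G skipped; A skipped; I skipped; D skipped.
3 of 10 scheduled.

3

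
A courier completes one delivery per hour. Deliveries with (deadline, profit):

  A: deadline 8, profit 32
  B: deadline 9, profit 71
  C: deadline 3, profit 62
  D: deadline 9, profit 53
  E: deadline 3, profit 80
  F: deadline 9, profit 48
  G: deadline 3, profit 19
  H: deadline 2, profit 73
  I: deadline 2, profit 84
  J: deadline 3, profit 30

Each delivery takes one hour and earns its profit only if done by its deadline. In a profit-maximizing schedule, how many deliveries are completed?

7

Sort by profit descending; place each in the latest free slot ≤ its deadline.
Profit order: I=84 E=80 H=73 B=71 C=62 D=53 F=48 A=32 J=30 G=19
Assign: I→slot 2, E→slot 3, H→slot 1, B→slot 9, C skipped, D→slot 8, F→slot 7, A→slot 6, J skipped, G skipped.
Slots: [1:H] [2:I] [3:E] [6:A] [7:F] [8:D] [9:B]
7 of 10 scheduled.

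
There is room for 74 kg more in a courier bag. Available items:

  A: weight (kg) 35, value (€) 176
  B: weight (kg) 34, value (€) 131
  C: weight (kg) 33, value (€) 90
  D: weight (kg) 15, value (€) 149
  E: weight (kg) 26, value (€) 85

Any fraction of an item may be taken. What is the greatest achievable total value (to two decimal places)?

Sort by value per unit weight and fill in that order.
Order: D (149/15=9.93) > A (176/35=5.03) > B (131/34=3.85) > E (85/26=3.27) > C (90/33=2.73)
Fill: take D (15 @ 149) → take A (35 @ 176) → take 24/34 of B → 92.47; 74/74 used.
Total value = 417.47

417.47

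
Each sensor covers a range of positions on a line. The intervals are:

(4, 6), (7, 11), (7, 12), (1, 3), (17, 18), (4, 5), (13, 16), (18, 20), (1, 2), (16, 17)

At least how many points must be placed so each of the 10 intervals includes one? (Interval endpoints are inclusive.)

Process intervals by earliest right end; each time one isn't hit yet, stab at its right endpoint.
Sorted: [1,2] [1,3] [4,5] [4,6] [7,11] [7,12] [13,16] [16,17] [17,18] [18,20]
{[1,2],[1,3]} hit by 2; {[4,5],[4,6]} hit by 5; {[7,11],[7,12]} hit by 11; {[13,16],[16,17]} hit by 16; {[17,18],[18,20]} hit by 18.
Points: 2, 5, 11, 16, 18 (5 total).

5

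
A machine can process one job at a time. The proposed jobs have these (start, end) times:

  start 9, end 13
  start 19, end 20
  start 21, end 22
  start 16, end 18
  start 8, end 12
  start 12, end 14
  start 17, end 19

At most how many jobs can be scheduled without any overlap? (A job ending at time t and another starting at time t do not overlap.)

By end time: (8,12), (9,13), (12,14), (16,18), (17,19), (19,20), (21,22).
Pick (8,12); next start ≥ 12 → (12,14); next start ≥ 14 → (16,18); next start ≥ 18 → (19,20); next start ≥ 20 → (21,22).
Selected 5 jobs.

5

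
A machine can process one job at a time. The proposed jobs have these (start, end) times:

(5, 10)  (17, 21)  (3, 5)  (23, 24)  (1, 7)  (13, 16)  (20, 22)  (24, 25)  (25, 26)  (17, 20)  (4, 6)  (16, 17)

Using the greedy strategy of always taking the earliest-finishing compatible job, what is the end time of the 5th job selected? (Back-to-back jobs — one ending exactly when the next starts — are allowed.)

Greedy by earliest finish: after sorting by end time, pick each interval compatible with the last pick.
By end time: (3,5), (4,6), (1,7), (5,10), (13,16), (16,17), (17,20), (17,21), (20,22), (23,24), (24,25), (25,26).
Pick (3,5); next start ≥ 5 → (5,10); next start ≥ 10 → (13,16); next start ≥ 16 → (16,17); next start ≥ 17 → (17,20); next start ≥ 20 → (20,22); next start ≥ 22 → (23,24); next start ≥ 24 → (24,25); next start ≥ 25 → (25,26).
Selected: (3,5) (5,10) (13,16) (16,17) (17,20) (20,22) (23,24) (24,25) (25,26)

20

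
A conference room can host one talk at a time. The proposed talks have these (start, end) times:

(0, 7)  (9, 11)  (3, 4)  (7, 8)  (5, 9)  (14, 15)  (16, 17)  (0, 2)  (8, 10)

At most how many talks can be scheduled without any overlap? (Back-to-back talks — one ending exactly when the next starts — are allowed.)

6

Sort by end time and greedily take each interval whose start is ≥ the last chosen end.
Sorted by end: (0,2)  (3,4)  (0,7)  (7,8)  (5,9)  (8,10)  (9,11)  (14,15)  (16,17)
take (0,2); take (3,4); take (7,8); skip (5,9); take (8,10); skip (9,11); take (14,15); take (16,17).
Selected 6 talks.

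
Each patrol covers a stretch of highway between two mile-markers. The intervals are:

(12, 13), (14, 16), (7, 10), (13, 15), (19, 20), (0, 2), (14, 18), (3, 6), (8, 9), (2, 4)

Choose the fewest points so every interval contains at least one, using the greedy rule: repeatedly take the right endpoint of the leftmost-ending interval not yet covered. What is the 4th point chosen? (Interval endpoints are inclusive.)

13

Sorted: [0,2] [2,4] [3,6] [8,9] [7,10] [12,13] [13,15] [14,16] [14,18] [19,20]
{[0,2],[2,4]} hit by 2; {[3,6]} hit by 6; {[8,9],[7,10]} hit by 9; {[12,13],[13,15]} hit by 13; {[14,16],[14,18]} hit by 16; {[19,20]} hit by 20.
Points: 2, 6, 9, 13, 16, 20 (6 total).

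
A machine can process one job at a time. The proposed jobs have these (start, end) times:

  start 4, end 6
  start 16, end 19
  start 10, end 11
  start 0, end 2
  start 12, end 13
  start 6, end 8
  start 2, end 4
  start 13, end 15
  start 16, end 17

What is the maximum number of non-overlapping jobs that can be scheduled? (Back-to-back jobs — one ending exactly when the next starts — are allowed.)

Order by finish time; keep every interval that doesn't clash with the previous kept one.
By end time: (0,2), (2,4), (4,6), (6,8), (10,11), (12,13), (13,15), (16,17), (16,19).
Pick (0,2); next start ≥ 2 → (2,4); next start ≥ 4 → (4,6); next start ≥ 6 → (6,8); next start ≥ 8 → (10,11); next start ≥ 11 → (12,13); next start ≥ 13 → (13,15); next start ≥ 15 → (16,17).
Selected 8 jobs.

8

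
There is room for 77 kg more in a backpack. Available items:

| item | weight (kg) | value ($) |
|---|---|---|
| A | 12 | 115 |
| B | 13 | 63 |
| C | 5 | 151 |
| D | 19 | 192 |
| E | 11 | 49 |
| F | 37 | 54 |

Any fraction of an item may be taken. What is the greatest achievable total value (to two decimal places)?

Ratios (sorted): C 30.20, D 10.11, A 9.58, B 4.85, E 4.45, F 1.46
take C (5 @ 151); take D (19 @ 192); take A (12 @ 115); take B (13 @ 63); take E (11 @ 49); take 17/37 of F → 24.81. Capacity used 77/77.
Total value = 594.81

594.81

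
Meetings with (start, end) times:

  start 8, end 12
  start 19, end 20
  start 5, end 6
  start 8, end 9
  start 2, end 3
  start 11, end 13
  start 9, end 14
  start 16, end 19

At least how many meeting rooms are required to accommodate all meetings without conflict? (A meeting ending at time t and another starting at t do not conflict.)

3

The answer is the maximum number of intervals overlapping at any instant.
Events (time:±→running): 2:+→1 3:-→0 5:+→1 6:-→0 8:+→1 8:+→2 9:-→1 9:+→2 11:+→3 … peak 3.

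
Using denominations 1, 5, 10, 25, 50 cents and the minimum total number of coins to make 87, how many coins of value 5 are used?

0

87 − 1×50→37 − 1×25→12 − 1×10→2 − 2×1→0
Count of 5: 0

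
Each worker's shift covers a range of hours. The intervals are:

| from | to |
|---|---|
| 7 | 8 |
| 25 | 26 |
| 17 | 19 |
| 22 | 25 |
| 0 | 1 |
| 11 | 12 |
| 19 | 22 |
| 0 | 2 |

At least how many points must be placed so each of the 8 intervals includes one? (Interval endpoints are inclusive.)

5

Sorted: [0,1] [0,2] [7,8] [11,12] [17,19] [19,22] [22,25] [25,26]
{[0,1],[0,2]} hit by 1; {[7,8]} hit by 8; {[11,12]} hit by 12; {[17,19],[19,22]} hit by 19; {[22,25],[25,26]} hit by 25.
Points: 1, 8, 12, 19, 25 (5 total).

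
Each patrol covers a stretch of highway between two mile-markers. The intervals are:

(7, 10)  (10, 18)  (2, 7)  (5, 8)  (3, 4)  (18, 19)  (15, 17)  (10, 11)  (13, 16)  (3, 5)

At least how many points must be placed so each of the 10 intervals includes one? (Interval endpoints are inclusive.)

Process intervals by earliest right end; each time one isn't hit yet, stab at its right endpoint.
Sorted: [3,4] [3,5] [2,7] [5,8] [7,10] [10,11] [13,16] [15,17] [10,18] [18,19]
{[3,4],[3,5],[2,7]} hit by 4; {[5,8],[7,10]} hit by 8; {[10,11]} hit by 11; {[13,16],[15,17],[10,18]} hit by 16; {[18,19]} hit by 19.
Points: 4, 8, 11, 16, 19 (5 total).

5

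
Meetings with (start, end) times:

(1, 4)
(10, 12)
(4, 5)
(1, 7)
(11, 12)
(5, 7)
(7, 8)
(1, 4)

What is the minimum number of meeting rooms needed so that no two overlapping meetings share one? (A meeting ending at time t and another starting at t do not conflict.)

The answer is the maximum number of intervals overlapping at any instant.
Events (time:±→running): 1:+→1 1:+→2 1:+→3 … peak 3.

3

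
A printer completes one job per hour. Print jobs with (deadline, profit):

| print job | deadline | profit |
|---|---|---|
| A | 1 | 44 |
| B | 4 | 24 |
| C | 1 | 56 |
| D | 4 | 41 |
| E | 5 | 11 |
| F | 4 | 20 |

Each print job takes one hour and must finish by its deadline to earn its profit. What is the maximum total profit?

152

Profit order: C=56 A=44 D=41 B=24 F=20 E=11
Assign: C→slot 1, A skipped, D→slot 4, B→slot 3, F→slot 2, E→slot 5.
Slots: [1:C] [2:F] [3:B] [4:D] [5:E]
Profit = 56 + 20 + 24 + 41 + 11 = 152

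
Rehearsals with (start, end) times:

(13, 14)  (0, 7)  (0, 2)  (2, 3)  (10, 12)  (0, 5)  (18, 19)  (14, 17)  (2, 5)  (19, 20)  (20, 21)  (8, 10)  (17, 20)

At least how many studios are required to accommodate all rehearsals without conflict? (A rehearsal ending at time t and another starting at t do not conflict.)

4

Events (time:±→running): 0:+→1 0:+→2 0:+→3 2:-→2 2:+→3 2:+→4 … peak 4.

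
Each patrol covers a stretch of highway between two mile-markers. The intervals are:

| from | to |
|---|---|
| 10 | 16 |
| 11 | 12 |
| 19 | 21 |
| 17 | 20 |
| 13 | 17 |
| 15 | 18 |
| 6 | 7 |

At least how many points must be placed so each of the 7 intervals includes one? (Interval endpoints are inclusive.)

4

Process intervals by earliest right end; each time one isn't hit yet, stab at its right endpoint.
Sorted: [6,7] [11,12] [10,16] [13,17] [15,18] [17,20] [19,21]
{[6,7]} hit by 7; {[11,12],[10,16]} hit by 12; {[13,17],[15,18],[17,20]} hit by 17; {[19,21]} hit by 21.
Points: 7, 12, 17, 21 (4 total).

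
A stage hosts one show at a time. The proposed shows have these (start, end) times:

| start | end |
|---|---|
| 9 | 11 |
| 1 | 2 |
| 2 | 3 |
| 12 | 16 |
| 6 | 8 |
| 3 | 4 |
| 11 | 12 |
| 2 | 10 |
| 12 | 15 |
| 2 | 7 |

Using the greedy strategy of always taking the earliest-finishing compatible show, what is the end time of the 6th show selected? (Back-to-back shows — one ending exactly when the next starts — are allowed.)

Order by finish time; keep every interval that doesn't clash with the previous kept one.
Sorted by end: (1,2)  (2,3)  (3,4)  (2,7)  (6,8)  (2,10)  (9,11)  (11,12)  (12,15)  (12,16)
take (1,2); take (2,3); take (3,4); take (6,8); take (9,11); take (11,12); take (12,15).
Selected: (1,2) (2,3) (3,4) (6,8) (9,11) (11,12) (12,15)

12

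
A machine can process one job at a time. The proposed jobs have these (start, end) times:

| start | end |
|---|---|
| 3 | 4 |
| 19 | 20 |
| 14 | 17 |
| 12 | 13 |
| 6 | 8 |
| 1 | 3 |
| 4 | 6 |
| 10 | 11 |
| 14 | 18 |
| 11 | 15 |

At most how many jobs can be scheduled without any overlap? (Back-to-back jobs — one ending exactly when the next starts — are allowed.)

By end time: (1,3), (3,4), (4,6), (6,8), (10,11), (12,13), (11,15), (14,17), (14,18), (19,20).
Pick (1,3); next start ≥ 3 → (3,4); next start ≥ 4 → (4,6); next start ≥ 6 → (6,8); next start ≥ 8 → (10,11); next start ≥ 11 → (12,13); next start ≥ 13 → (14,17); next start ≥ 17 → (19,20).
Selected 8 jobs.

8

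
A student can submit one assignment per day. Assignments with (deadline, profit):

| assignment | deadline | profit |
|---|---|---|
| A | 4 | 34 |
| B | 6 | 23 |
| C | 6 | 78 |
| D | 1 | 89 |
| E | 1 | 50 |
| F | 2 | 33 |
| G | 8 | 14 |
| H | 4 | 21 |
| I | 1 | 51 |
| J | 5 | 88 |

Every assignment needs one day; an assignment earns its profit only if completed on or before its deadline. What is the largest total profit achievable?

Take jobs in profit order; each goes to the latest open slot no later than its deadline.
Profit order: D=89 J=88 C=78 I=51 E=50 A=34 F=33 B=23 H=21 G=14
Assign: D→slot 1, J→slot 5, C→slot 6, I skipped, E skipped, A→slot 4, F→slot 2, B→slot 3, H skipped, G→slot 8.
Slots: [1:D] [2:F] [3:B] [4:A] [5:J] [6:C] [8:G]
Profit = 89 + 33 + 23 + 34 + 88 + 78 + 14 = 359

359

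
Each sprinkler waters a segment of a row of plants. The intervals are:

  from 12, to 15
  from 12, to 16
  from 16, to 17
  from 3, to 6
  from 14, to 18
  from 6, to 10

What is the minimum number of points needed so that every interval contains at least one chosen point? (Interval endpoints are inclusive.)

3

Sorted: [3,6] [6,10] [12,15] [12,16] [16,17] [14,18]
{[3,6],[6,10]} hit by 6; {[12,15],[12,16]} hit by 15; {[16,17],[14,18]} hit by 17.
Points: 6, 15, 17 (3 total).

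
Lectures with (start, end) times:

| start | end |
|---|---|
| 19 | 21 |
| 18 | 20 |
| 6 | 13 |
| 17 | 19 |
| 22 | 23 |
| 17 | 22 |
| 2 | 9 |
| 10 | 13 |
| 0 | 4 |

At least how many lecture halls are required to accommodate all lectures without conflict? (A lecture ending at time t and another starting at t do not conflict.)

starts: [0, 2, 6, 10, 17, 17, 18, 19, 22]
ends:   [4, 9, 13, 13, 19, 20, 21, 22, 23]
s0→1 s2→2 e4→1 s6→2 e9→1 s10→2 e13→1 e13→0 s17→1 s17→2 s18→3  — peak 3.

3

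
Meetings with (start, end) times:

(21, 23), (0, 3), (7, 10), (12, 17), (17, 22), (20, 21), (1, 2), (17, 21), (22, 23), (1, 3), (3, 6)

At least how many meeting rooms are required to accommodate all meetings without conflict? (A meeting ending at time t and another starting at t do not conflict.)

3

Events (time:±→running): 0:+→1 1:+→2 1:+→3 … peak 3.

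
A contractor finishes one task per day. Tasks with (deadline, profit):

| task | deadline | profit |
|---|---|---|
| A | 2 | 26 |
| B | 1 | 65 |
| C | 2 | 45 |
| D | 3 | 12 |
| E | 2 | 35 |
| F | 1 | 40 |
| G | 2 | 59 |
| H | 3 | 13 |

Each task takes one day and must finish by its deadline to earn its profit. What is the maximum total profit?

137

Sort by profit descending; place each in the latest free slot ≤ its deadline.
Profit order: B=65 G=59 C=45 F=40 E=35 A=26 H=13 D=12
Assign: B→slot 1, G→slot 2, C skipped, F skipped, E skipped, A skipped, H→slot 3, D skipped.
Slots: [1:B] [2:G] [3:H]
Profit = 65 + 59 + 13 = 137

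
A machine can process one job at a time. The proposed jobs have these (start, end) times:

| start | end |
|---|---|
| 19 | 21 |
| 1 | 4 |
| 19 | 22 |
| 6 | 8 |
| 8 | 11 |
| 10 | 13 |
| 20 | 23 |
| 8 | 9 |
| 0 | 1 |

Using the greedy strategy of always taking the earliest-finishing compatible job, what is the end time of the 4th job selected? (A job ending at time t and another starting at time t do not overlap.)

9

Greedy by earliest finish: after sorting by end time, pick each interval compatible with the last pick.
Sorted by end: (0,1)  (1,4)  (6,8)  (8,9)  (8,11)  (10,13)  (19,21)  (19,22)  (20,23)
take (0,1); take (1,4); take (6,8); take (8,9); take (10,13); take (19,21); skip (19,22); skip (20,23).
Selected: (0,1) (1,4) (6,8) (8,9) (10,13) (19,21)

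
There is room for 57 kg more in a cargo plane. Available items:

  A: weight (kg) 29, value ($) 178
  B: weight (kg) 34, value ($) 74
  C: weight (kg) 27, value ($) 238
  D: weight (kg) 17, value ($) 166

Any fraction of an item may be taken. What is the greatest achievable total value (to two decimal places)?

483.79

Order: D (166/17=9.76) > C (238/27=8.81) > A (178/29=6.14) > B (74/34=2.18)
Fill: take D (17 @ 166) → take C (27 @ 238) → take 13/29 of A → 79.79; 57/57 used.
Total value = 483.79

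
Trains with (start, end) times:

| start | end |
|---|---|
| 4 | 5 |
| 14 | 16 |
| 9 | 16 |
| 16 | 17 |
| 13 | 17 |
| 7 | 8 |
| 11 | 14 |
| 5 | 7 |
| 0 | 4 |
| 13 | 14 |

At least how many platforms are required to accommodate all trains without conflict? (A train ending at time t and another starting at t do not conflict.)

The answer is the maximum number of intervals overlapping at any instant.
starts: [0, 4, 5, 7, 9, 11, 13, 13, 14, 16]
ends:   [4, 5, 7, 8, 14, 14, 16, 16, 17, 17]
s0→1 e4→0 s4→1 e5→0 s5→1 e7→0 s7→1 e8→0 s9→1 s11→2 s13→3 s13→4  — peak 4.

4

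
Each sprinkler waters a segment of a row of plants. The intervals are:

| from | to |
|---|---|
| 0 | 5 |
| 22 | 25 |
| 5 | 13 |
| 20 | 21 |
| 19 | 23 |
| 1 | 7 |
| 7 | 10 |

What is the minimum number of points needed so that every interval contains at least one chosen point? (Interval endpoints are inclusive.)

4

Sort by right endpoint; whenever an interval is uncovered, place a point at its right end.
By right end: [0,5]  [1,7]  [7,10]  [5,13]  [20,21]  [19,23]  [22,25]
[0,5] uncovered → point at 5; [7,10] uncovered → point at 10; [20,21] uncovered → point at 21; [22,25] uncovered → point at 25.
Points: 5, 10, 21, 25 (4 total).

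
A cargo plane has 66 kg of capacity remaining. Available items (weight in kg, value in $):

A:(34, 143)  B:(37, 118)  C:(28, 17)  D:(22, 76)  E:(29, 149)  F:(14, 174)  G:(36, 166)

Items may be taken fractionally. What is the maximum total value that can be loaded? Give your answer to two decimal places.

429.06

Sort by value per unit weight and fill in that order.
Ratios (sorted): F 12.43, E 5.14, G 4.61, A 4.21, D 3.45, B 3.19, C 0.61
take F (14 @ 174); take E (29 @ 149); take 23/36 of G → 106.06. Capacity used 66/66.
Total value = 429.06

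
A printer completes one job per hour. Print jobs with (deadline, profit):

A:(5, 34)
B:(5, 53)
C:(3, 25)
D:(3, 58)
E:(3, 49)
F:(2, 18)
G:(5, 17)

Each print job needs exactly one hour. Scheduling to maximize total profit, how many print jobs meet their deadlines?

5

By profit: D(d3,58), B(d5,53), E(d3,49), A(d5,34), C(d3,25), F(d2,18), G(d5,17)
D→slot 3; B→slot 5; E→slot 2; A→slot 4; C→slot 1; F skipped; G skipped.
5 of 7 scheduled.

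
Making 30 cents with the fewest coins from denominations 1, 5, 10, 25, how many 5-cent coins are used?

1

Use the largest denomination that fits, subtract, and repeat.
30 = 1×25 + 1×5
Count of 5: 1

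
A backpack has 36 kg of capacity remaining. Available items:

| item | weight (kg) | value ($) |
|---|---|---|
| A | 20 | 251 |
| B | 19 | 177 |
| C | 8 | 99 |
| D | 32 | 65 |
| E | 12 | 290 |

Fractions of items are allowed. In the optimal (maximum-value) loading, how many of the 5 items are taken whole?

Greedy by value/weight ratio, highest first.
Ratios (sorted): E 24.17, A 12.55, C 12.38, B 9.32, D 2.03
take E (12 @ 290); take A (20 @ 251); take 4/8 of C → 49.50. Capacity used 36/36.
2 item(s) taken whole; one partial (take 4/8 of C).

2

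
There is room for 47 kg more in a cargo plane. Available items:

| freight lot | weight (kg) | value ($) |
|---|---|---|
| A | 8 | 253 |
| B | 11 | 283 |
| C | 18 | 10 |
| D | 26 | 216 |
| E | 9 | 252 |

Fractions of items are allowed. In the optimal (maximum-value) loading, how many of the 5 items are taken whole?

3

Sort by value per unit weight and fill in that order.
Ratios (sorted): A 31.62, E 28.00, B 25.73, D 8.31, C 0.56
take A (8 @ 253); take E (9 @ 252); take B (11 @ 283); take 19/26 of D → 157.85. Capacity used 47/47.
3 item(s) taken whole; one partial (take 19/26 of D).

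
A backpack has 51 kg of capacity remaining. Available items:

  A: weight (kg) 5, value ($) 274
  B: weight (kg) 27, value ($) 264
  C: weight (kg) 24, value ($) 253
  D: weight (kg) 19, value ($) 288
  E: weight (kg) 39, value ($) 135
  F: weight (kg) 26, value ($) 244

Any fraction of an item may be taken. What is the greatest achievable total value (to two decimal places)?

844.33

Ratios (sorted): A 54.80, D 15.16, C 10.54, B 9.78, F 9.38, E 3.46
take A (5 @ 274); take D (19 @ 288); take C (24 @ 253); take 3/27 of B → 29.33. Capacity used 51/51.
Total value = 844.33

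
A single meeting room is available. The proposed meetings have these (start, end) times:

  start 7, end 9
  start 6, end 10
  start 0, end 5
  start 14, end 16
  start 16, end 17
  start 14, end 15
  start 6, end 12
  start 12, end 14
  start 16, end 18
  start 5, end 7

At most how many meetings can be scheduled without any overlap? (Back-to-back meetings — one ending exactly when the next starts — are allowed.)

6

By end time: (0,5), (5,7), (7,9), (6,10), (6,12), (12,14), (14,15), (14,16), (16,17), (16,18).
Pick (0,5); next start ≥ 5 → (5,7); next start ≥ 7 → (7,9); next start ≥ 9 → (12,14); next start ≥ 14 → (14,15); next start ≥ 15 → (16,17).
Selected 6 meetings.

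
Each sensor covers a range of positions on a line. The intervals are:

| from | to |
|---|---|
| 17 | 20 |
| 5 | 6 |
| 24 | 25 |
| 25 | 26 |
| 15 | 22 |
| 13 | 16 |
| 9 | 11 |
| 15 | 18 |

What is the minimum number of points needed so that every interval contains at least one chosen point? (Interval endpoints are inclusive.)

5

Sorted: [5,6] [9,11] [13,16] [15,18] [17,20] [15,22] [24,25] [25,26]
{[5,6]} hit by 6; {[9,11]} hit by 11; {[13,16],[15,18]} hit by 16; {[17,20],[15,22]} hit by 20; {[24,25],[25,26]} hit by 25.
Points: 6, 11, 16, 20, 25 (5 total).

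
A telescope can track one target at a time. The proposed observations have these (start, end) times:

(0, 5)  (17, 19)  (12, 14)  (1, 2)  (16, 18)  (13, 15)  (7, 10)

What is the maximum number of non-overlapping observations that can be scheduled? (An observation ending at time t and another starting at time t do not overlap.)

Sort by end time and greedily take each interval whose start is ≥ the last chosen end.
Sorted by end: (1,2)  (0,5)  (7,10)  (12,14)  (13,15)  (16,18)  (17,19)
take (1,2); take (7,10); take (12,14); take (16,18); skip (17,19).
Selected 4 observations.

4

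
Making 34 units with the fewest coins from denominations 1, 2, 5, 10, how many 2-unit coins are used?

2

Greedy: take as many of the largest coin as possible, then repeat with the remainder.
34 − 3×10→4 − 2×2→0
Count of 2: 2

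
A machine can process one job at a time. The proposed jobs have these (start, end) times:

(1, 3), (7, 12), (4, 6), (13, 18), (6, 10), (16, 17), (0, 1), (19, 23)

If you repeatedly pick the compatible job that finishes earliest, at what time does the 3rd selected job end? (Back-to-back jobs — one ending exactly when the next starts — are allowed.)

Order by finish time; keep every interval that doesn't clash with the previous kept one.
Sorted by end: (0,1)  (1,3)  (4,6)  (6,10)  (7,12)  (16,17)  (13,18)  (19,23)
take (0,1); take (1,3); take (4,6); take (6,10); take (16,17); take (19,23).
Selected: (0,1) (1,3) (4,6) (6,10) (16,17) (19,23)

6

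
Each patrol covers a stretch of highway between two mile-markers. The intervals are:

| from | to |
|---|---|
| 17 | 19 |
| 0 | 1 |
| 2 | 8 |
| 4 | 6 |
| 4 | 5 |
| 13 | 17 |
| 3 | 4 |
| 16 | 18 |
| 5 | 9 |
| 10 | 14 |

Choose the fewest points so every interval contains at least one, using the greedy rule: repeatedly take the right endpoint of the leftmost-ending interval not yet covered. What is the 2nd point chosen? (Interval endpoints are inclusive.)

4

Process intervals by earliest right end; each time one isn't hit yet, stab at its right endpoint.
By right end: [0,1]  [3,4]  [4,5]  [4,6]  [2,8]  [5,9]  [10,14]  [13,17]  [16,18]  [17,19]
[0,1] uncovered → point at 1; [3,4] uncovered → point at 4; [5,9] uncovered → point at 9; [10,14] uncovered → point at 14; [16,18] uncovered → point at 18.
Points: 1, 4, 9, 14, 18 (5 total).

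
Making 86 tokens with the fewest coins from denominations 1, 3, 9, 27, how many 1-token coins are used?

2

Greedy: take as many of the largest coin as possible, then repeat with the remainder.
86 = 3×27 + 1×3 + 2×1
Count of 1: 2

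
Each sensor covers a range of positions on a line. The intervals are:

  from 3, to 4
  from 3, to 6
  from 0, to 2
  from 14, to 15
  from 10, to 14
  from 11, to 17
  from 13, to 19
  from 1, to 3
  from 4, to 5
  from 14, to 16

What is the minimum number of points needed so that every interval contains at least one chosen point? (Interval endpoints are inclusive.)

3

Sorted: [0,2] [1,3] [3,4] [4,5] [3,6] [10,14] [14,15] [14,16] [11,17] [13,19]
{[0,2],[1,3]} hit by 2; {[3,4],[4,5],[3,6]} hit by 4; {[10,14],[14,15],[14,16],[11,17],[13,19]} hit by 14.
Points: 2, 4, 14 (3 total).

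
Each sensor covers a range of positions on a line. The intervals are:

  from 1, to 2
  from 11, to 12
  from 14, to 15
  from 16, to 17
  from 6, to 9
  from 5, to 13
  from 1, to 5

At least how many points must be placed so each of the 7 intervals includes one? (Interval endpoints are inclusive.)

5

By right end: [1,2]  [1,5]  [6,9]  [11,12]  [5,13]  [14,15]  [16,17]
[1,2] uncovered → point at 2; [6,9] uncovered → point at 9; [11,12] uncovered → point at 12; [14,15] uncovered → point at 15; [16,17] uncovered → point at 17.
Points: 2, 9, 12, 15, 17 (5 total).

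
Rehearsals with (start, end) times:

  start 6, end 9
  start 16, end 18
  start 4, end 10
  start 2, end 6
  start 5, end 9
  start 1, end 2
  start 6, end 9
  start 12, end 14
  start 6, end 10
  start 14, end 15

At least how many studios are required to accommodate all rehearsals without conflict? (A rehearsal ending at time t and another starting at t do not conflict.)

5

Events (time:±→running): 1:+→1 2:-→0 2:+→1 4:+→2 5:+→3 6:-→2 6:+→3 6:+→4 6:+→5 … peak 5.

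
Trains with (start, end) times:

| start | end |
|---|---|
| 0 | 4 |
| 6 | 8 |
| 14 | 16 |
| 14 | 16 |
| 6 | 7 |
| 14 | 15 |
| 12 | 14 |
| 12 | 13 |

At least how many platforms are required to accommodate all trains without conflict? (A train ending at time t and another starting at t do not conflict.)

Events (time:±→running): 0:+→1 4:-→0 6:+→1 6:+→2 7:-→1 8:-→0 12:+→1 12:+→2 13:-→1 14:-→0 14:+→1 14:+→2 14:+→3 … peak 3.

3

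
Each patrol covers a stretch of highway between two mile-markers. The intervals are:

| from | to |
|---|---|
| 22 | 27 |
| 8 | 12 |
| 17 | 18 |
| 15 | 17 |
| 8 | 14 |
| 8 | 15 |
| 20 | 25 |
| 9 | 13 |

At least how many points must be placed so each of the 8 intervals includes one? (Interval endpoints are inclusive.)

3

Sort by right endpoint; whenever an interval is uncovered, place a point at its right end.
By right end: [8,12]  [9,13]  [8,14]  [8,15]  [15,17]  [17,18]  [20,25]  [22,27]
[8,12] uncovered → point at 12; [15,17] uncovered → point at 17; [20,25] uncovered → point at 25.
Points: 12, 17, 25 (3 total).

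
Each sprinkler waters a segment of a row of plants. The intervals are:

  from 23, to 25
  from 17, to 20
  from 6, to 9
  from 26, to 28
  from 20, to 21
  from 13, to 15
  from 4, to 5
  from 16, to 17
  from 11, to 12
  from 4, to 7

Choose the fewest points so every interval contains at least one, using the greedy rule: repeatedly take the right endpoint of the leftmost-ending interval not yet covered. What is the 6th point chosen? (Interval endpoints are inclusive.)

Process intervals by earliest right end; each time one isn't hit yet, stab at its right endpoint.
By right end: [4,5]  [4,7]  [6,9]  [11,12]  [13,15]  [16,17]  [17,20]  [20,21]  [23,25]  [26,28]
[4,5] uncovered → point at 5; [6,9] uncovered → point at 9; [11,12] uncovered → point at 12; [13,15] uncovered → point at 15; [16,17] uncovered → point at 17; [20,21] uncovered → point at 21; [23,25] uncovered → point at 25; [26,28] uncovered → point at 28.
Points: 5, 9, 12, 15, 17, 21, 25, 28 (8 total).

21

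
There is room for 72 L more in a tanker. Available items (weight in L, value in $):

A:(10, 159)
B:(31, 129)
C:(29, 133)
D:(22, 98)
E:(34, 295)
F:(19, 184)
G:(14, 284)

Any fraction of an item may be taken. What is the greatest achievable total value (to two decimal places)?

Ratios (sorted): G 20.29, A 15.90, F 9.68, E 8.68, C 4.59, D 4.45, B 4.16
take G (14 @ 284); take A (10 @ 159); take F (19 @ 184); take 29/34 of E → 251.62. Capacity used 72/72.
Total value = 878.62

878.62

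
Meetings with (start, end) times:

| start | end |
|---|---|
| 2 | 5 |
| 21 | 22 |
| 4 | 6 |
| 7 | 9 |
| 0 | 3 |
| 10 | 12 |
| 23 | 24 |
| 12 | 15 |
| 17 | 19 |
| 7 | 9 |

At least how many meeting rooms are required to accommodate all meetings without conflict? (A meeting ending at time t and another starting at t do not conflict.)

2

Events (time:±→running): 0:+→1 2:+→2 … peak 2.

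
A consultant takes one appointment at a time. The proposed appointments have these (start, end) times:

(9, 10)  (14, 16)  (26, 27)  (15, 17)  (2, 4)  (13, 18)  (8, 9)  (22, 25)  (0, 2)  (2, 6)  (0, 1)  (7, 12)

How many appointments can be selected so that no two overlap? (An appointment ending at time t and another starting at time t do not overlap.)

Greedy by earliest finish: after sorting by end time, pick each interval compatible with the last pick.
Sorted by end: (0,1)  (0,2)  (2,4)  (2,6)  (8,9)  (9,10)  (7,12)  (14,16)  (15,17)  (13,18)  (22,25)  (26,27)
take (0,1); take (2,4); take (8,9); take (9,10); take (14,16); take (22,25); take (26,27).
Selected 7 appointments.

7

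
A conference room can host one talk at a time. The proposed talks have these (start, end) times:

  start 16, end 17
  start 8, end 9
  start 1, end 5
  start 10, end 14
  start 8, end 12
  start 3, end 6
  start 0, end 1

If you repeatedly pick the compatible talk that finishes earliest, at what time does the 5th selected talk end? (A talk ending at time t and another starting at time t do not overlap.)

Order by finish time; keep every interval that doesn't clash with the previous kept one.
Sorted by end: (0,1)  (1,5)  (3,6)  (8,9)  (8,12)  (10,14)  (16,17)
take (0,1); take (1,5); take (8,9); take (10,14); take (16,17).
Selected: (0,1) (1,5) (8,9) (10,14) (16,17)

17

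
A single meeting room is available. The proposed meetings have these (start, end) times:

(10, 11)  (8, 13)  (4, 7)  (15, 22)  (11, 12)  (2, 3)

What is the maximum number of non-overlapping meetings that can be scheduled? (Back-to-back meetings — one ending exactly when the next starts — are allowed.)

5

By end time: (2,3), (4,7), (10,11), (11,12), (8,13), (15,22).
Pick (2,3); next start ≥ 3 → (4,7); next start ≥ 7 → (10,11); next start ≥ 11 → (11,12); next start ≥ 12 → (15,22).
Selected 5 meetings.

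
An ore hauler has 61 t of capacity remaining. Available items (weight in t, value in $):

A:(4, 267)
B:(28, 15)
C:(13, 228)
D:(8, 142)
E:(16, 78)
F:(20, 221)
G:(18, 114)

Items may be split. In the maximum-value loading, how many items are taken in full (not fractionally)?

Sort by value per unit weight and fill in that order.
Order: A (267/4=66.75) > D (142/8=17.75) > C (228/13=17.54) > F (221/20=11.05) > G (114/18=6.33) > E (78/16=4.88) > B (15/28=0.54)
Fill: take A (4 @ 267) → take D (8 @ 142) → take C (13 @ 228) → take F (20 @ 221) → take 16/18 of G → 101.33; 61/61 used.
4 item(s) taken whole; one partial (take 16/18 of G).

4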